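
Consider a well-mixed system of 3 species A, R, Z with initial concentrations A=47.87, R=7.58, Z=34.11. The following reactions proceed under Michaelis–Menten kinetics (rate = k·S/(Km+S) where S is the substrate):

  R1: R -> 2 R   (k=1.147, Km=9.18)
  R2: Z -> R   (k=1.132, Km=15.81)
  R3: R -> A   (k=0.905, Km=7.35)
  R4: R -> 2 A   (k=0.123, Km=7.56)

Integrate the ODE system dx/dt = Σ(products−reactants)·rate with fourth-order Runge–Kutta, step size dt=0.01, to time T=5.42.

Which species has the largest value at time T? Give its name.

Dominant species at T: A

RK4 with dt=0.01: 542 steps to T=5.42. Trajectory (selected grid times):
t=0.00: A=47.87 R=7.58 Z=34.11
t=0.60: A=48.22 R=8.04 Z=33.65
t=1.20: A=48.59 R=8.50 Z=33.19
t=1.81: A=48.97 R=8.97 Z=32.72
t=2.41: A=49.35 R=9.43 Z=32.26
t=3.01: A=49.74 R=9.89 Z=31.81
t=3.61: A=50.14 R=10.34 Z=31.35
t=4.22: A=50.56 R=10.81 Z=30.90
t=4.82: A=50.97 R=11.26 Z=30.45
t=5.42: A=51.39 R=11.71 Z=30.00
At T=5.42: A=51.39 R=11.71 Z=30.00; the largest is A.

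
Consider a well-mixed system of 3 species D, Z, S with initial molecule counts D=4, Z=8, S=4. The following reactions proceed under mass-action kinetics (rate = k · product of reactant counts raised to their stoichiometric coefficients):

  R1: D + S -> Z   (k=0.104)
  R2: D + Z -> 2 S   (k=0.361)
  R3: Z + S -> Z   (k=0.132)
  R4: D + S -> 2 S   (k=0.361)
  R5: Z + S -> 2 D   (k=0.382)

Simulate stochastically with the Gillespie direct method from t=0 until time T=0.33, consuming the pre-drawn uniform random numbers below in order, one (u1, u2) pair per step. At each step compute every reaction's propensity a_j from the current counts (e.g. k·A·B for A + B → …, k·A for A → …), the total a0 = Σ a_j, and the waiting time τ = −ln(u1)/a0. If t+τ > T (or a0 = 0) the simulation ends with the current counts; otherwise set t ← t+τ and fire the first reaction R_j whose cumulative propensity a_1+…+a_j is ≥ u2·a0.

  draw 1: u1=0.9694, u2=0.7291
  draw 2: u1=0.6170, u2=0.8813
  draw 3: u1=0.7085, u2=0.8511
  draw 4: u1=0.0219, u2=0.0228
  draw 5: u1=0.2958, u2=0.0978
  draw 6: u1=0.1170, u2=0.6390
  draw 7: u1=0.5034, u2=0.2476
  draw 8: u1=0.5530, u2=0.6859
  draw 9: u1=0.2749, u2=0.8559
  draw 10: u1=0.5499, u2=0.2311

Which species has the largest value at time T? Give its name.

Dominant species at T: D

t=0.000: D=4 Z=8 S=4
Draw 1: a1=1.664, a2=11.552, a3=4.224, a4=5.776, a5=12.224, a0=35.440; τ=−ln(0.9694)/35.440=0.001 → t=0.001; u2·a0=0.7291·35.440=25.839; a1+…+a4=23.216 < 25.839 ≤ a1+…+a5=35.440 → R5 fires; D=6 Z=7 S=3
Draw 2: a1=1.872, a2=15.162, a3=2.772, a4=6.498, a5=8.022, a0=34.326; τ=−ln(0.6170)/34.326=0.014 → t=0.015; u2·a0=0.8813·34.326=30.252; a1+…+a4=26.304 < 30.252 ≤ a1+…+a5=34.326 → R5 fires; D=8 Z=6 S=2
Draw 3: a1=1.664, a2=17.328, a3=1.584, a4=5.776, a5=4.584, a0=30.936; τ=−ln(0.7085)/30.936=0.011 → t=0.026; u2·a0=0.8511·30.936=26.330; a1+…+a3=20.576 < 26.330 ≤ a1+…+a4=26.352 → R4 fires; D=7 Z=6 S=3
Draw 4: a1=2.184, a2=15.162, a3=2.376, a4=7.581, a5=6.876, a0=34.179; τ=−ln(0.0219)/34.179=0.112 → t=0.138; u2·a0=0.0228·34.179=0.779 ≤ a1=2.184 → R1 fires; D=6 Z=7 S=2
Draw 5: a1=1.248, a2=15.162, a3=1.848, a4=4.332, a5=5.348, a0=27.938; τ=−ln(0.2958)/27.938=0.044 → t=0.181; u2·a0=0.0978·27.938=2.732; a1=1.248 < 2.732 ≤ a1+a2=16.410 → R2 fires; D=5 Z=6 S=4
Draw 6: a1=2.080, a2=10.830, a3=3.168, a4=7.220, a5=9.168, a0=32.466; τ=−ln(0.1170)/32.466=0.066 → t=0.248; u2·a0=0.6390·32.466=20.746; a1+…+a3=16.078 < 20.746 ≤ a1+…+a4=23.298 → R4 fires; D=4 Z=6 S=5
Draw 7: a1=2.080, a2=8.664, a3=3.960, a4=7.220, a5=11.460, a0=33.384; τ=−ln(0.5034)/33.384=0.021 → t=0.268; u2·a0=0.2476·33.384=8.266; a1=2.080 < 8.266 ≤ a1+a2=10.744 → R2 fires; D=3 Z=5 S=7
Draw 8: a1=2.184, a2=5.415, a3=4.620, a4=7.581, a5=13.370, a0=33.170; τ=−ln(0.5530)/33.170=0.018 → t=0.286; u2·a0=0.6859·33.170=22.751; a1+…+a4=19.800 < 22.751 ≤ a1+…+a5=33.170 → R5 fires; D=5 Z=4 S=6
Draw 9: a1=3.120, a2=7.220, a3=3.168, a4=10.830, a5=9.168, a0=33.506; τ=−ln(0.2749)/33.506=0.039 → t=0.325; u2·a0=0.8559·33.506=28.678; a1+…+a4=24.338 < 28.678 ≤ a1+…+a5=33.506 → R5 fires; D=7 Z=3 S=5
Draw 10: a1=3.640, a2=7.581, a3=1.980, a4=12.635, a5=5.730, a0=31.566; τ=−ln(0.5499)/31.566=0.019 → t=0.343 > T=0.33: stop.
At T=0.33: D=7 Z=3 S=5; the largest is D.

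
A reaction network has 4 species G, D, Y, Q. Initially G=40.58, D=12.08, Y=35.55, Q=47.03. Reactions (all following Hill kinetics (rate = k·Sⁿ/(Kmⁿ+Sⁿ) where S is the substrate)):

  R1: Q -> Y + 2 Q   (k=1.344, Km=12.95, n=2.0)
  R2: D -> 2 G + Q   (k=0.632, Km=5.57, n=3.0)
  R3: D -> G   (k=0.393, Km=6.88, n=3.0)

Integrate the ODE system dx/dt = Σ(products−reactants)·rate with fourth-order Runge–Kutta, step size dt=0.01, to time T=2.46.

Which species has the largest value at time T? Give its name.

RK4 with dt=0.01: 246 steps to T=2.46. Trajectory (selected grid times):
t=0.00: G=40.58 D=12.08 Y=35.55 Q=47.03
t=0.27: G=40.98 D=11.84 Y=35.89 Q=47.52
t=0.55: G=41.39 D=11.58 Y=36.24 Q=48.03
t=0.82: G=41.78 D=11.34 Y=36.58 Q=48.52
t=1.09: G=42.17 D=11.11 Y=36.92 Q=49.02
t=1.37: G=42.58 D=10.86 Y=37.27 Q=49.52
t=1.64: G=42.96 D=10.63 Y=37.61 Q=50.01
t=1.91: G=43.34 D=10.40 Y=37.95 Q=50.50
t=2.19: G=43.73 D=10.16 Y=38.30 Q=51.01
t=2.46: G=44.10 D=9.93 Y=38.64 Q=51.50
At T=2.46: G=44.10 D=9.93 Y=38.64 Q=51.50; the largest is Q.

Dominant species at T: Q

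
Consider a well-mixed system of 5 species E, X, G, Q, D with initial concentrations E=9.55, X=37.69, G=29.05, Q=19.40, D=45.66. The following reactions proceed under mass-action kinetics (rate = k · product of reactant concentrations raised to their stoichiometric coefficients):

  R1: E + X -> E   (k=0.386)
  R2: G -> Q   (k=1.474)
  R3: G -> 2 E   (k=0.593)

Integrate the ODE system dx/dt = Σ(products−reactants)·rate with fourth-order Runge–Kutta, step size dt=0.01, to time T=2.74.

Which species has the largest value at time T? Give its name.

Dominant species at T: D

RK4 with dt=0.01: 274 steps to T=2.74. Trajectory (selected grid times):
t=0.00: E=9.55 X=37.69 G=29.05 Q=19.40 D=45.66
t=0.30: E=17.25 X=7.63 G=15.63 Q=28.97 D=45.66
t=0.61: E=21.49 X=0.73 G=8.23 Q=34.24 D=45.66
t=0.91: E=23.68 X=0.05 G=4.43 Q=36.96 D=45.66
t=1.22: E=24.88 X=0.00 G=2.33 Q=38.45 D=45.66
t=1.52: E=25.50 X=0.00 G=1.26 Q=39.22 D=45.66
t=1.83: E=25.84 X=0.00 G=0.66 Q=39.64 D=45.66
t=2.13: E=26.01 X=0.00 G=0.36 Q=39.86 D=45.66
t=2.44: E=26.11 X=0.00 G=0.19 Q=39.98 D=45.66
t=2.74: E=26.16 X=0.00 G=0.10 Q=40.04 D=45.66
At T=2.74: E=26.16 X=0.00 G=0.10 Q=40.04 D=45.66; the largest is D.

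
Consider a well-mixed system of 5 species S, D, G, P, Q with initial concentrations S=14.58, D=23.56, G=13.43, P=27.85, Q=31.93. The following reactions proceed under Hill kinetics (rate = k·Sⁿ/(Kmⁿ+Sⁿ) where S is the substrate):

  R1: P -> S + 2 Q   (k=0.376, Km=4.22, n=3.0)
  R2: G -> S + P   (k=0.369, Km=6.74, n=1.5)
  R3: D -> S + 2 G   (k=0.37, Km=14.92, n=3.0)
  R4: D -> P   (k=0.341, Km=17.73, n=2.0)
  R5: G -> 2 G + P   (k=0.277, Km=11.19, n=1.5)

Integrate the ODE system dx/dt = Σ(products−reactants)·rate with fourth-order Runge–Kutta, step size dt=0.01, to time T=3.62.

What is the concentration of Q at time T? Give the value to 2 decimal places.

Q at T = 34.64

RK4 with dt=0.01: 362 steps to T=3.62. Trajectory (selected grid times):
t=0.00: S=14.58 D=23.56 G=13.43 P=27.85 Q=31.93
t=0.40: S=14.96 D=23.36 G=13.62 P=27.96 Q=32.23
t=0.80: S=15.33 D=23.15 G=13.81 P=28.07 Q=32.53
t=1.21: S=15.72 D=22.94 G=14.00 P=28.18 Q=32.84
t=1.61: S=16.10 D=22.74 G=14.18 P=28.29 Q=33.14
t=2.01: S=16.47 D=22.54 G=14.37 P=28.41 Q=33.44
t=2.41: S=16.85 D=22.35 G=14.55 P=28.52 Q=33.74
t=2.82: S=17.23 D=22.14 G=14.74 P=28.63 Q=34.04
t=3.22: S=17.61 D=21.95 G=14.92 P=28.75 Q=34.34
t=3.62: S=17.99 D=21.75 G=15.10 P=28.86 Q=34.64
Read off Q at T=3.62: 34.64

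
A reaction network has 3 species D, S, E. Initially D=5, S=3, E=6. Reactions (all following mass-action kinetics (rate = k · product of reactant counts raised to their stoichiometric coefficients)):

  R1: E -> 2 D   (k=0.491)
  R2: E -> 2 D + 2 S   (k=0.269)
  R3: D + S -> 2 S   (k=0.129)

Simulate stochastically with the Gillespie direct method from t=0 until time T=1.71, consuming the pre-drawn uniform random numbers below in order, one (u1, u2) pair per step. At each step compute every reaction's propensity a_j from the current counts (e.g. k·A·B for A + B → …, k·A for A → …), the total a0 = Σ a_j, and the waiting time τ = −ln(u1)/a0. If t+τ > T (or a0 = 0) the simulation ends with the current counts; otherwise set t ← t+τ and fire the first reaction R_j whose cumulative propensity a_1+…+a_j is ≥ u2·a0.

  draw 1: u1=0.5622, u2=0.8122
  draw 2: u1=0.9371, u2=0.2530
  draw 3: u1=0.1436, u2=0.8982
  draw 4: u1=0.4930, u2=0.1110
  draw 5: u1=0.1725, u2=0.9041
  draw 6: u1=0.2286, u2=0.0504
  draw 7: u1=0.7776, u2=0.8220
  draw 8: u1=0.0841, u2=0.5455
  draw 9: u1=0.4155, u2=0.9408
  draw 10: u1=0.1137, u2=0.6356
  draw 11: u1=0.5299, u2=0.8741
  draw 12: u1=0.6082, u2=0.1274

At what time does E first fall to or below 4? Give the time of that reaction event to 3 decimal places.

t=0.000: D=5 S=3 E=6
Draw 1: a1=2.946, a2=1.614, a3=1.935, a0=6.495; τ=−ln(0.5622)/6.495=0.089 → t=0.089; u2·a0=0.8122·6.495=5.275; a1+a2=4.560 < 5.275 ≤ a1+…+a3=6.495 → R3 fires; D=4 S=4 E=6
Draw 2: a1=2.946, a2=1.614, a3=2.064, a0=6.624; τ=−ln(0.9371)/6.624=0.010 → t=0.098; u2·a0=0.2530·6.624=1.676 ≤ a1=2.946 → R1 fires; D=6 S=4 E=5
Draw 3: a1=2.455, a2=1.345, a3=3.096, a0=6.896; τ=−ln(0.1436)/6.896=0.281 → t=0.380; u2·a0=0.8982·6.896=6.194; a1+a2=3.800 < 6.194 ≤ a1+…+a3=6.896 → R3 fires; D=5 S=5 E=5
Draw 4: a1=2.455, a2=1.345, a3=3.225, a0=7.025; τ=−ln(0.4930)/7.025=0.101 → t=0.481; u2·a0=0.1110·7.025=0.780 ≤ a1=2.455 → R1 fires; D=7 S=5 E=4
Draw 5: a1=1.964, a2=1.076, a3=4.515, a0=7.555; τ=−ln(0.1725)/7.555=0.233 → t=0.713; u2·a0=0.9041·7.555=6.830; a1+a2=3.040 < 6.830 ≤ a1+…+a3=7.555 → R3 fires; D=6 S=6 E=4
Draw 6: a1=1.964, a2=1.076, a3=4.644, a0=7.684; τ=−ln(0.2286)/7.684=0.192 → t=0.905; u2·a0=0.0504·7.684=0.387 ≤ a1=1.964 → R1 fires; D=8 S=6 E=3
Draw 7: a1=1.473, a2=0.807, a3=6.192, a0=8.472; τ=−ln(0.7776)/8.472=0.030 → t=0.935; u2·a0=0.8220·8.472=6.964; a1+a2=2.280 < 6.964 ≤ a1+…+a3=8.472 → R3 fires; D=7 S=7 E=3
Draw 8: a1=1.473, a2=0.807, a3=6.321, a0=8.601; τ=−ln(0.0841)/8.601=0.288 → t=1.223; u2·a0=0.5455·8.601=4.692; a1+a2=2.280 < 4.692 ≤ a1+…+a3=8.601 → R3 fires; D=6 S=8 E=3
Draw 9: a1=1.473, a2=0.807, a3=6.192, a0=8.472; τ=−ln(0.4155)/8.472=0.104 → t=1.326; u2·a0=0.9408·8.472=7.970; a1+a2=2.280 < 7.970 ≤ a1+…+a3=8.472 → R3 fires; D=5 S=9 E=3
Draw 10: a1=1.473, a2=0.807, a3=5.805, a0=8.085; τ=−ln(0.1137)/8.085=0.269 → t=1.595; u2·a0=0.6356·8.085=5.139; a1+a2=2.280 < 5.139 ≤ a1+…+a3=8.085 → R3 fires; D=4 S=10 E=3
Draw 11: a1=1.473, a2=0.807, a3=5.160, a0=7.440; τ=−ln(0.5299)/7.440=0.085 → t=1.681; u2·a0=0.8741·7.440=6.503; a1+a2=2.280 < 6.503 ≤ a1+…+a3=7.440 → R3 fires; D=3 S=11 E=3
Draw 12: a1=1.473, a2=0.807, a3=4.257, a0=6.537; τ=−ln(0.6082)/6.537=0.076 → t=1.757 > T=1.71: stop.
E first becomes ≤ 4 when it reaches 4 at the event at t=0.481.

Threshold first reached at t = 0.481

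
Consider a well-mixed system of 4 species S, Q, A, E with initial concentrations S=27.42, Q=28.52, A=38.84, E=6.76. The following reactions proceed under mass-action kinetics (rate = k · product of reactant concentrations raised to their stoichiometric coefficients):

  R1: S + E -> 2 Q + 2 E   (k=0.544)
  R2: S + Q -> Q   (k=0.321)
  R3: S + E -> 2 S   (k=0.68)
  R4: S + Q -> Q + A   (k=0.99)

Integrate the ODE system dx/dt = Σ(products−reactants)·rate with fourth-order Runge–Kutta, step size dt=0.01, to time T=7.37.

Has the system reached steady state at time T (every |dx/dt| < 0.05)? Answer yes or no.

RK4 with dt=0.01: 737 steps to T=7.37. Trajectory (selected grid times):
t=0.00: S=27.42 Q=28.52 A=38.84 E=6.76
t=0.82: S=0.00 Q=33.36 A=60.00 E=6.15
t=1.64: S=0.00 Q=33.36 A=60.00 E=6.15
t=2.46: S=0.00 Q=33.36 A=60.00 E=6.15
t=3.28: S=0.00 Q=33.36 A=60.00 E=6.15
t=4.09: S=0.00 Q=33.36 A=60.00 E=6.15
t=4.91: S=0.00 Q=33.36 A=60.00 E=6.15
t=5.73: S=0.00 Q=33.36 A=60.00 E=6.15
t=6.55: S=0.00 Q=33.36 A=60.00 E=6.15
t=7.37: S=0.00 Q=33.36 A=60.00 E=6.15
Rates at T: R1=0.0000, R2=0.0000, R3=0.0000, R4=0.0000
dx/dt at T (Σ net stoichiometry × rate): S=-0.0000, Q=+0.0000, A=+0.0000, E=-0.0000
Largest |dx/dt| is |-0.0000| (S) < 0.05 → steady.

Steady state at T: yes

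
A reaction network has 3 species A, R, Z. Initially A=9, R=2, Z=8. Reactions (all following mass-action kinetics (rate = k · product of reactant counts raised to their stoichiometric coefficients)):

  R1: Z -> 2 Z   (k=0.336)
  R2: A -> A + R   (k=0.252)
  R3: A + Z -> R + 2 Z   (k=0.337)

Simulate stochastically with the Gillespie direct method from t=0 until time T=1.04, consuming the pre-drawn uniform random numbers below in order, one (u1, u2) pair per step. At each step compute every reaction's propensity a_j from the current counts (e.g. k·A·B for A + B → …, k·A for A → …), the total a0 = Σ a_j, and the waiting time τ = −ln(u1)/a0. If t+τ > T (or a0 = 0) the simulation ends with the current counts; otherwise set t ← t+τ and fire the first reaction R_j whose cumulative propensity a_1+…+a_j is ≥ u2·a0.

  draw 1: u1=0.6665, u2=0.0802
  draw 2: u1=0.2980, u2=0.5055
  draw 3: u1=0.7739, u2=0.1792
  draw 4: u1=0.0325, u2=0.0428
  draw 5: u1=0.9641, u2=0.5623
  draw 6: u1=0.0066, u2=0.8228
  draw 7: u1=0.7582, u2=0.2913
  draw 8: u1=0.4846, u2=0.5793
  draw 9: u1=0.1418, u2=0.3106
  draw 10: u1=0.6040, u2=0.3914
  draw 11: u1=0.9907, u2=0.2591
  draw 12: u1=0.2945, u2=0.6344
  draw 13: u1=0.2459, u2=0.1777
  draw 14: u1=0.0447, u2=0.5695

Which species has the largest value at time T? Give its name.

Dominant species at T: Z

t=0.000: A=9 R=2 Z=8
Draw 1: a1=2.688, a2=2.268, a3=24.264, a0=29.220; τ=−ln(0.6665)/29.220=0.014 → t=0.014; u2·a0=0.0802·29.220=2.343 ≤ a1=2.688 → R1 fires; A=9 R=2 Z=9
Draw 2: a1=3.024, a2=2.268, a3=27.297, a0=32.589; τ=−ln(0.2980)/32.589=0.037 → t=0.051; u2·a0=0.5055·32.589=16.474; a1+a2=5.292 < 16.474 ≤ a1+…+a3=32.589 → R3 fires; A=8 R=3 Z=10
Draw 3: a1=3.360, a2=2.016, a3=26.960, a0=32.336; τ=−ln(0.7739)/32.336=0.008 → t=0.059; u2·a0=0.1792·32.336=5.795; a1+a2=5.376 < 5.795 ≤ a1+…+a3=32.336 → R3 fires; A=7 R=4 Z=11
Draw 4: a1=3.696, a2=1.764, a3=25.949, a0=31.409; τ=−ln(0.0325)/31.409=0.109 → t=0.168; u2·a0=0.0428·31.409=1.344 ≤ a1=3.696 → R1 fires; A=7 R=4 Z=12
Draw 5: a1=4.032, a2=1.764, a3=28.308, a0=34.104; τ=−ln(0.9641)/34.104=0.001 → t=0.169; u2·a0=0.5623·34.104=19.177; a1+a2=5.796 < 19.177 ≤ a1+…+a3=34.104 → R3 fires; A=6 R=5 Z=13
Draw 6: a1=4.368, a2=1.512, a3=26.286, a0=32.166; τ=−ln(0.0066)/32.166=0.156 → t=0.325; u2·a0=0.8228·32.166=26.466; a1+a2=5.880 < 26.466 ≤ a1+…+a3=32.166 → R3 fires; A=5 R=6 Z=14
Draw 7: a1=4.704, a2=1.260, a3=23.590, a0=29.554; τ=−ln(0.7582)/29.554=0.009 → t=0.335; u2·a0=0.2913·29.554=8.609; a1+a2=5.964 < 8.609 ≤ a1+…+a3=29.554 → R3 fires; A=4 R=7 Z=15
Draw 8: a1=5.040, a2=1.008, a3=20.220, a0=26.268; τ=−ln(0.4846)/26.268=0.028 → t=0.362; u2·a0=0.5793·26.268=15.217; a1+a2=6.048 < 15.217 ≤ a1+…+a3=26.268 → R3 fires; A=3 R=8 Z=16
Draw 9: a1=5.376, a2=0.756, a3=16.176, a0=22.308; τ=−ln(0.1418)/22.308=0.088 → t=0.450; u2·a0=0.3106·22.308=6.929; a1+a2=6.132 < 6.929 ≤ a1+…+a3=22.308 → R3 fires; A=2 R=9 Z=17
Draw 10: a1=5.712, a2=0.504, a3=11.458, a0=17.674; τ=−ln(0.6040)/17.674=0.029 → t=0.478; u2·a0=0.3914·17.674=6.918; a1+a2=6.216 < 6.918 ≤ a1+…+a3=17.674 → R3 fires; A=1 R=10 Z=18
Draw 11: a1=6.048, a2=0.252, a3=6.066, a0=12.366; τ=−ln(0.9907)/12.366=0.001 → t=0.479; u2·a0=0.2591·12.366=3.204 ≤ a1=6.048 → R1 fires; A=1 R=10 Z=19
Draw 12: a1=6.384, a2=0.252, a3=6.403, a0=13.039; τ=−ln(0.2945)/13.039=0.094 → t=0.573; u2·a0=0.6344·13.039=8.272; a1+a2=6.636 < 8.272 ≤ a1+…+a3=13.039 → R3 fires; A=0 R=11 Z=20
Draw 13: a1=6.720, a2=0.000, a3=0.000, a0=6.720; τ=−ln(0.2459)/6.720=0.209 → t=0.782; u2·a0=0.1777·6.720=1.194 ≤ a1=6.720 → R1 fires; A=0 R=11 Z=21
Draw 14: a1=7.056, a2=0.000, a3=0.000, a0=7.056; τ=−ln(0.0447)/7.056=0.440 → t=1.222 > T=1.04: stop.
At T=1.04: A=0 R=11 Z=21; the largest is Z.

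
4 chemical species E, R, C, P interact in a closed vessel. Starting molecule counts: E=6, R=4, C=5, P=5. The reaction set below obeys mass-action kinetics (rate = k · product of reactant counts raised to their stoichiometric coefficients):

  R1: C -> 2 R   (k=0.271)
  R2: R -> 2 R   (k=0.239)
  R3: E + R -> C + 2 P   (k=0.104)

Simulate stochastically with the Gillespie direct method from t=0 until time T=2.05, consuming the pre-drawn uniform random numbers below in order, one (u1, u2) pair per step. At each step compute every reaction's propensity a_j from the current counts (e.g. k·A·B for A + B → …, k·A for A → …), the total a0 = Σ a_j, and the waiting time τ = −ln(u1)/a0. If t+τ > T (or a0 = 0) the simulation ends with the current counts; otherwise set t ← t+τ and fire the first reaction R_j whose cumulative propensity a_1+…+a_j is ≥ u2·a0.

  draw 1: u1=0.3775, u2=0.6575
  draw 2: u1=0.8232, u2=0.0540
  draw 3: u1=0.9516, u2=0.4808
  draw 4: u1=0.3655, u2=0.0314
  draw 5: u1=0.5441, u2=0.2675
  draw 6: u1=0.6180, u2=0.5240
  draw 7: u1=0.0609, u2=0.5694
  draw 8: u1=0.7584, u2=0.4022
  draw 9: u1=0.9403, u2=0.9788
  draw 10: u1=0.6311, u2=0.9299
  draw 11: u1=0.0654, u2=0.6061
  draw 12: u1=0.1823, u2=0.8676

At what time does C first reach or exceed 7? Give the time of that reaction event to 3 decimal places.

Threshold first reached at t = 1.063

t=0.000: E=6 R=4 C=5 P=5
Draw 1: a1=1.355, a2=0.956, a3=2.496, a0=4.807; τ=−ln(0.3775)/4.807=0.203 → t=0.203; u2·a0=0.6575·4.807=3.161; a1+a2=2.311 < 3.161 ≤ a1+…+a3=4.807 → R3 fires; E=5 R=3 C=6 P=7
Draw 2: a1=1.626, a2=0.717, a3=1.560, a0=3.903; τ=−ln(0.8232)/3.903=0.050 → t=0.253; u2·a0=0.0540·3.903=0.211 ≤ a1=1.626 → R1 fires; E=5 R=5 C=5 P=7
Draw 3: a1=1.355, a2=1.195, a3=2.600, a0=5.150; τ=−ln(0.9516)/5.150=0.010 → t=0.262; u2·a0=0.4808·5.150=2.476; a1=1.355 < 2.476 ≤ a1+a2=2.550 → R2 fires; E=5 R=6 C=5 P=7
Draw 4: a1=1.355, a2=1.434, a3=3.120, a0=5.909; τ=−ln(0.3655)/5.909=0.170 → t=0.432; u2·a0=0.0314·5.909=0.186 ≤ a1=1.355 → R1 fires; E=5 R=8 C=4 P=7
Draw 5: a1=1.084, a2=1.912, a3=4.160, a0=7.156; τ=−ln(0.5441)/7.156=0.085 → t=0.518; u2·a0=0.2675·7.156=1.914; a1=1.084 < 1.914 ≤ a1+a2=2.996 → R2 fires; E=5 R=9 C=4 P=7
Draw 6: a1=1.084, a2=2.151, a3=4.680, a0=7.915; τ=−ln(0.6180)/7.915=0.061 → t=0.578; u2·a0=0.5240·7.915=4.147; a1+a2=3.235 < 4.147 ≤ a1+…+a3=7.915 → R3 fires; E=4 R=8 C=5 P=9
Draw 7: a1=1.355, a2=1.912, a3=3.328, a0=6.595; τ=−ln(0.0609)/6.595=0.424 → t=1.003; u2·a0=0.5694·6.595=3.755; a1+a2=3.267 < 3.755 ≤ a1+…+a3=6.595 → R3 fires; E=3 R=7 C=6 P=11
Draw 8: a1=1.626, a2=1.673, a3=2.184, a0=5.483; τ=−ln(0.7584)/5.483=0.050 → t=1.053; u2·a0=0.4022·5.483=2.205; a1=1.626 < 2.205 ≤ a1+a2=3.299 → R2 fires; E=3 R=8 C=6 P=11
Draw 9: a1=1.626, a2=1.912, a3=2.496, a0=6.034; τ=−ln(0.9403)/6.034=0.010 → t=1.063; u2·a0=0.9788·6.034=5.906; a1+a2=3.538 < 5.906 ≤ a1+…+a3=6.034 → R3 fires; E=2 R=7 C=7 P=13
Draw 10: a1=1.897, a2=1.673, a3=1.456, a0=5.026; τ=−ln(0.6311)/5.026=0.092 → t=1.155; u2·a0=0.9299·5.026=4.674; a1+a2=3.570 < 4.674 ≤ a1+…+a3=5.026 → R3 fires; E=1 R=6 C=8 P=15
Draw 11: a1=2.168, a2=1.434, a3=0.624, a0=4.226; τ=−ln(0.0654)/4.226=0.645 → t=1.800; u2·a0=0.6061·4.226=2.561; a1=2.168 < 2.561 ≤ a1+a2=3.602 → R2 fires; E=1 R=7 C=8 P=15
Draw 12: a1=2.168, a2=1.673, a3=0.728, a0=4.569; τ=−ln(0.1823)/4.569=0.373 → t=2.173 > T=2.05: stop.
C first becomes ≥ 7 when it reaches 7 at the event at t=1.063.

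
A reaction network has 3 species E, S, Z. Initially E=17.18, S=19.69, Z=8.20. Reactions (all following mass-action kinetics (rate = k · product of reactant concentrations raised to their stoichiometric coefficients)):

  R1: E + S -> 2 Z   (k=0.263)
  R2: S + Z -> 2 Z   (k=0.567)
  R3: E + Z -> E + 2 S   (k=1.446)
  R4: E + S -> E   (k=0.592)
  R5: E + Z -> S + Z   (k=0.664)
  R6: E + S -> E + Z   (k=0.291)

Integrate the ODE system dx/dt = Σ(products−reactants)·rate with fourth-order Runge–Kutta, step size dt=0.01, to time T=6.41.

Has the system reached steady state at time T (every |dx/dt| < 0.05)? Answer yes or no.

RK4 with dt=0.01: 641 steps to T=6.41. Trajectory (selected grid times):
t=0.00: E=17.18 S=19.69 Z=8.20
t=0.71: E=0.00 S=0.00 Z=56.79
t=1.42: E=0.00 S=0.00 Z=56.79
t=2.14: E=0.00 S=0.00 Z=56.79
t=2.85: E=0.00 S=0.00 Z=56.79
t=3.56: E=0.00 S=0.00 Z=56.79
t=4.27: E=0.00 S=0.00 Z=56.79
t=4.99: E=0.00 S=0.00 Z=56.79
t=5.70: E=0.00 S=0.00 Z=56.79
t=6.41: E=0.00 S=0.00 Z=56.79
Rates at T: R1=0.0000, R2=0.0000, R3=0.0000, R4=0.0000, R5=0.0000, R6=0.0000
dx/dt at T (Σ net stoichiometry × rate): E=-0.0000, S=-0.0000, Z=+0.0000
Largest |dx/dt| is |+0.0000| (Z) < 0.05 → steady.

Steady state at T: yes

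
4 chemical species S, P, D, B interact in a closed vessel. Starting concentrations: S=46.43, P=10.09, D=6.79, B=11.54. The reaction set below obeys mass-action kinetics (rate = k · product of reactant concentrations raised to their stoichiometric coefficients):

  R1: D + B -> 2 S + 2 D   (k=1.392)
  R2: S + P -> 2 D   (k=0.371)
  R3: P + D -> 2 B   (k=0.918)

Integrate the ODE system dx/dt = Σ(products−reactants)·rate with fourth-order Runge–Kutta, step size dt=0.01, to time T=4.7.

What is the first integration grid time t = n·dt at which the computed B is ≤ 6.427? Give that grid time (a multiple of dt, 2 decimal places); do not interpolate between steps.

RK4 with dt=0.01: 470 steps to T=4.7. Trajectory (selected grid times):
t=0.00: S=46.43 P=10.09 D=6.79 B=11.54
t=0.05: S=63.25 P=1.82 D=24.35 B=7.23
t=0.06: S=67.49 P=1.13 D=27.01 B=5.62
t=0.52: S=80.44 P=0.00 D=34.31 B=0.00
t=1.04: S=80.44 P=0.00 D=34.31 B=0.00
t=1.57: S=80.44 P=0.00 D=34.31 B=0.00
t=2.09: S=80.44 P=0.00 D=34.31 B=0.00
t=2.61: S=80.44 P=0.00 D=34.31 B=0.00
t=3.13: S=80.44 P=0.00 D=34.31 B=0.00
t=3.66: S=80.44 P=0.00 D=34.31 B=0.00
t=4.18: S=80.44 P=0.00 D=34.31 B=0.00
t=4.70: S=80.44 P=0.00 D=34.31 B=0.00
B(0.05)=7.229 > 6.427 but B(0.06)=5.617 ≤ 6.427, so the first grid time is t=0.06.

Threshold first reached at t = 0.06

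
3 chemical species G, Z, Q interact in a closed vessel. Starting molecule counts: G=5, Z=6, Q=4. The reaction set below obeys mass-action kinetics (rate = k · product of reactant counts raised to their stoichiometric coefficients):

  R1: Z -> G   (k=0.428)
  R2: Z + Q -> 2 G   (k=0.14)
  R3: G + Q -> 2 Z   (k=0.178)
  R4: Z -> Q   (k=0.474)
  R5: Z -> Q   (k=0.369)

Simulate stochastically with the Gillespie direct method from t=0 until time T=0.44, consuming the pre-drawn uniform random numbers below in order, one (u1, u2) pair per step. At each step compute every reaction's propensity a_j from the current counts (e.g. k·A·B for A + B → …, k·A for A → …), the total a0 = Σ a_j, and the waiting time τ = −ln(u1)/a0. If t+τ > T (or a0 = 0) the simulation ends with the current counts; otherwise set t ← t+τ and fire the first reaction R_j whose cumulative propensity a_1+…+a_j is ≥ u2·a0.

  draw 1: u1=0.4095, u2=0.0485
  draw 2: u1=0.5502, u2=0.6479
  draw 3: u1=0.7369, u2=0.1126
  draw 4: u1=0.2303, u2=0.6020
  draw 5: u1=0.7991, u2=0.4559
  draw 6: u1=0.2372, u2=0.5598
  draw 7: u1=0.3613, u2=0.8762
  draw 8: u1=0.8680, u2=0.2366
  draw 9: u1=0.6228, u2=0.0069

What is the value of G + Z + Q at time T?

Value at T = 15

Check how each reaction changes W = G + Z + Q (weight of products minus weight of reactants):
R1: Z -> G: (1·1) − (1·1) = 1 − 1 = 0
R2: Z + Q -> 2 G: (1·2) − (1·1 + 1·1) = 2 − 2 = 0
R3: G + Q -> 2 Z: (1·2) − (1·1 + 1·1) = 2 − 2 = 0
R4: Z -> Q: (1·1) − (1·1) = 1 − 1 = 0
R5: Z -> Q: (1·1) − (1·1) = 1 − 1 = 0
Every reaction leaves W unchanged, so W is conserved and no simulation is needed: W(T) = W(0) = 5 + 6 + 4 = 15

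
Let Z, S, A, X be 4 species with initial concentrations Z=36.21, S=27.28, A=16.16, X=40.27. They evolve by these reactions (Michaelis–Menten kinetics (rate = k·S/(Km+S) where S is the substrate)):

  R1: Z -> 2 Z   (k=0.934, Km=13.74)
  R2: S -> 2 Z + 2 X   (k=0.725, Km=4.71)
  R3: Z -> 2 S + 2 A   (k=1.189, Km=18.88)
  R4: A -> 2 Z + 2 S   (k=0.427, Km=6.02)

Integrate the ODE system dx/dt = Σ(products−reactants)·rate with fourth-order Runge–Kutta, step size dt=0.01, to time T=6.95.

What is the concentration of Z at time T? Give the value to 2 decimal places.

Z at T = 48.79

RK4 with dt=0.01: 695 steps to T=6.95. Trajectory (selected grid times):
t=0.00: Z=36.21 S=27.28 A=16.16 X=40.27
t=0.77: Z=37.57 S=28.50 A=17.13 X=41.23
t=1.54: Z=38.93 S=29.73 A=18.11 X=42.19
t=2.32: Z=40.33 S=31.00 A=19.12 X=43.17
t=3.09: Z=41.72 S=32.27 A=20.12 X=44.14
t=3.86: Z=43.11 S=33.56 A=21.13 X=45.11
t=4.63: Z=44.51 S=34.86 A=22.15 X=46.10
t=5.41: Z=45.94 S=36.20 A=23.20 X=47.09
t=6.18: Z=47.36 S=37.53 A=24.24 X=48.08
t=6.95: Z=48.79 S=38.88 A=25.29 X=49.08
Read off Z at T=6.95: 48.79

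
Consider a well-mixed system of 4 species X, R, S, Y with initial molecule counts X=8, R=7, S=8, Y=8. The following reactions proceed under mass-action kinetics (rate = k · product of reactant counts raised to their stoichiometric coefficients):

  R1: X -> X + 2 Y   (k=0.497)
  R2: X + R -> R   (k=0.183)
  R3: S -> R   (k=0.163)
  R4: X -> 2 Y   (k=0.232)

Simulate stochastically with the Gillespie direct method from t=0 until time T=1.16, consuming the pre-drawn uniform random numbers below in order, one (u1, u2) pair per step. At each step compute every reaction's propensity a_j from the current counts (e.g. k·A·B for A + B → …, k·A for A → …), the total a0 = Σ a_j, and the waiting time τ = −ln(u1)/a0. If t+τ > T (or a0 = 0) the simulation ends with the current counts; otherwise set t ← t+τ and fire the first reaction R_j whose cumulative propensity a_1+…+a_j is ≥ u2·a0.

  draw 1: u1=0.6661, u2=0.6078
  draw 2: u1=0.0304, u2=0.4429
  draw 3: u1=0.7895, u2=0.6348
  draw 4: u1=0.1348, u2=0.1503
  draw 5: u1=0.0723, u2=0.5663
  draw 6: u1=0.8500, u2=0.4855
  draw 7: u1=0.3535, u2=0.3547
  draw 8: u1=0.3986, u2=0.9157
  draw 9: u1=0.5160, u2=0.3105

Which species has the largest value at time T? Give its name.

t=0.000: X=8 R=7 S=8 Y=8
Draw 1: a1=3.976, a2=10.248, a3=1.304, a4=1.856, a0=17.384; τ=−ln(0.6661)/17.384=0.023 → t=0.023; u2·a0=0.6078·17.384=10.566; a1=3.976 < 10.566 ≤ a1+a2=14.224 → R2 fires; X=7 R=7 S=8 Y=8
Draw 2: a1=3.479, a2=8.967, a3=1.304, a4=1.624, a0=15.374; τ=−ln(0.0304)/15.374=0.227 → t=0.251; u2·a0=0.4429·15.374=6.809; a1=3.479 < 6.809 ≤ a1+a2=12.446 → R2 fires; X=6 R=7 S=8 Y=8
Draw 3: a1=2.982, a2=7.686, a3=1.304, a4=1.392, a0=13.364; τ=−ln(0.7895)/13.364=0.018 → t=0.268; u2·a0=0.6348·13.364=8.483; a1=2.982 < 8.483 ≤ a1+a2=10.668 → R2 fires; X=5 R=7 S=8 Y=8
Draw 4: a1=2.485, a2=6.405, a3=1.304, a4=1.160, a0=11.354; τ=−ln(0.1348)/11.354=0.176 → t=0.445; u2·a0=0.1503·11.354=1.707 ≤ a1=2.485 → R1 fires; X=5 R=7 S=8 Y=10
Draw 5: a1=2.485, a2=6.405, a3=1.304, a4=1.160, a0=11.354; τ=−ln(0.0723)/11.354=0.231 → t=0.676; u2·a0=0.5663·11.354=6.430; a1=2.485 < 6.430 ≤ a1+a2=8.890 → R2 fires; X=4 R=7 S=8 Y=10
Draw 6: a1=1.988, a2=5.124, a3=1.304, a4=0.928, a0=9.344; τ=−ln(0.8500)/9.344=0.017 → t=0.694; u2·a0=0.4855·9.344=4.537; a1=1.988 < 4.537 ≤ a1+a2=7.112 → R2 fires; X=3 R=7 S=8 Y=10
Draw 7: a1=1.491, a2=3.843, a3=1.304, a4=0.696, a0=7.334; τ=−ln(0.3535)/7.334=0.142 → t=0.835; u2·a0=0.3547·7.334=2.601; a1=1.491 < 2.601 ≤ a1+a2=5.334 → R2 fires; X=2 R=7 S=8 Y=10
Draw 8: a1=0.994, a2=2.562, a3=1.304, a4=0.464, a0=5.324; τ=−ln(0.3986)/5.324=0.173 → t=1.008; u2·a0=0.9157·5.324=4.875; a1+…+a3=4.860 < 4.875 ≤ a1+…+a4=5.324 → R4 fires; X=1 R=7 S=8 Y=12
Draw 9: a1=0.497, a2=1.281, a3=1.304, a4=0.232, a0=3.314; τ=−ln(0.5160)/3.314=0.200 → t=1.208 > T=1.16: stop.
At T=1.16: X=1 R=7 S=8 Y=12; the largest is Y.

Dominant species at T: Y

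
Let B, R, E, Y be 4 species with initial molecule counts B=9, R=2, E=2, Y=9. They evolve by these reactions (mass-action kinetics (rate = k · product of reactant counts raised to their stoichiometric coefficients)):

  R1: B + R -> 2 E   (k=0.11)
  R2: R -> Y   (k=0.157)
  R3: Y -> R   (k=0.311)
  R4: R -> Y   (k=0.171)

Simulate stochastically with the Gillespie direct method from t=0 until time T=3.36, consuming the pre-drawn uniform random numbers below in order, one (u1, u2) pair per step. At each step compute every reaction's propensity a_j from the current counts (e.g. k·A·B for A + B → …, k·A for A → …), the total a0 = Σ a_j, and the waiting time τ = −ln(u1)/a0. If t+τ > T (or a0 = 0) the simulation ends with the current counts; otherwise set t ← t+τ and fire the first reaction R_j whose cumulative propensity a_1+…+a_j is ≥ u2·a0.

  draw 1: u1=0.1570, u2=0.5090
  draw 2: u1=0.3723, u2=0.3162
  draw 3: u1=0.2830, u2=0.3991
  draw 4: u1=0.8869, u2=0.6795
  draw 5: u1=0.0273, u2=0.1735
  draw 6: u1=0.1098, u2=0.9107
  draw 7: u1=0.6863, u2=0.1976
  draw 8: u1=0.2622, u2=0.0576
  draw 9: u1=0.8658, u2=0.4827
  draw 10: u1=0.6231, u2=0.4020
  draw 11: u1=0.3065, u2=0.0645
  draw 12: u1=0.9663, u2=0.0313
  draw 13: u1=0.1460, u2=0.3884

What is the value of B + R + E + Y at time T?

Check how each reaction changes W = B + R + E + Y (weight of products minus weight of reactants):
R1: B + R -> 2 E: (1·2) − (1·1 + 1·1) = 2 − 2 = 0
R2: R -> Y: (1·1) − (1·1) = 1 − 1 = 0
R3: Y -> R: (1·1) − (1·1) = 1 − 1 = 0
R4: R -> Y: (1·1) − (1·1) = 1 − 1 = 0
Every reaction leaves W unchanged, so W is conserved and no simulation is needed: W(T) = W(0) = 9 + 2 + 2 + 9 = 22

Value at T = 22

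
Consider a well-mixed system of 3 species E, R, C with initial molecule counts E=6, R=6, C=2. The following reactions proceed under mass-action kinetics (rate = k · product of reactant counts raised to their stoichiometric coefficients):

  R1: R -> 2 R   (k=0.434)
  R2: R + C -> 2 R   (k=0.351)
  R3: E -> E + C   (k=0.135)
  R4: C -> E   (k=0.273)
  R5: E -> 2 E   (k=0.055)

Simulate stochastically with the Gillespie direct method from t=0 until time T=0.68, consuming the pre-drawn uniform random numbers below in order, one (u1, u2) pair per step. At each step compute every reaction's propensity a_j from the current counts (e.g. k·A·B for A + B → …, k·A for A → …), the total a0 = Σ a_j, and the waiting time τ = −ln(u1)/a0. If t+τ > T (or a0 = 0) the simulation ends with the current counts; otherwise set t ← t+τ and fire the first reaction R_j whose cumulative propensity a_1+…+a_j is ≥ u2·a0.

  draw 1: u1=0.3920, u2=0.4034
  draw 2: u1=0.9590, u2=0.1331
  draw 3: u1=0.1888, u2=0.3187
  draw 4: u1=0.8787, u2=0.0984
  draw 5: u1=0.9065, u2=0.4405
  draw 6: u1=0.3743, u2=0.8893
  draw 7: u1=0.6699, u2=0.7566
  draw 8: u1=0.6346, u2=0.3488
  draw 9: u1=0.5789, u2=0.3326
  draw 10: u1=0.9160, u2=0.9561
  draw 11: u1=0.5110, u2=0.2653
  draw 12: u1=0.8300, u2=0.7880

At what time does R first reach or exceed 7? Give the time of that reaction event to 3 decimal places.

t=0.000: E=6 R=6 C=2
Draw 1: a1=2.604, a2=4.212, a3=0.810, a4=0.546, a5=0.330, a0=8.502; τ=−ln(0.3920)/8.502=0.110 → t=0.110; u2·a0=0.4034·8.502=3.430; a1=2.604 < 3.430 ≤ a1+a2=6.816 → R2 fires; E=6 R=7 C=1
Draw 2: a1=3.038, a2=2.457, a3=0.810, a4=0.273, a5=0.330, a0=6.908; τ=−ln(0.9590)/6.908=0.006 → t=0.116; u2·a0=0.1331·6.908=0.919 ≤ a1=3.038 → R1 fires; E=6 R=8 C=1
Draw 3: a1=3.472, a2=2.808, a3=0.810, a4=0.273, a5=0.330, a0=7.693; τ=−ln(0.1888)/7.693=0.217 → t=0.333; u2·a0=0.3187·7.693=2.452 ≤ a1=3.472 → R1 fires; E=6 R=9 C=1
Draw 4: a1=3.906, a2=3.159, a3=0.810, a4=0.273, a5=0.330, a0=8.478; τ=−ln(0.8787)/8.478=0.015 → t=0.348; u2·a0=0.0984·8.478=0.834 ≤ a1=3.906 → R1 fires; E=6 R=10 C=1
Draw 5: a1=4.340, a2=3.510, a3=0.810, a4=0.273, a5=0.330, a0=9.263; τ=−ln(0.9065)/9.263=0.011 → t=0.359; u2·a0=0.4405·9.263=4.080 ≤ a1=4.340 → R1 fires; E=6 R=11 C=1
Draw 6: a1=4.774, a2=3.861, a3=0.810, a4=0.273, a5=0.330, a0=10.048; τ=−ln(0.3743)/10.048=0.098 → t=0.457; u2·a0=0.8893·10.048=8.936; a1+a2=8.635 < 8.936 ≤ a1+…+a3=9.445 → R3 fires; E=6 R=11 C=2
Draw 7: a1=4.774, a2=7.722, a3=0.810, a4=0.546, a5=0.330, a0=14.182; τ=−ln(0.6699)/14.182=0.028 → t=0.485; u2·a0=0.7566·14.182=10.730; a1=4.774 < 10.730 ≤ a1+a2=12.496 → R2 fires; E=6 R=12 C=1
Draw 8: a1=5.208, a2=4.212, a3=0.810, a4=0.273, a5=0.330, a0=10.833; τ=−ln(0.6346)/10.833=0.042 → t=0.527; u2·a0=0.3488·10.833=3.779 ≤ a1=5.208 → R1 fires; E=6 R=13 C=1
Draw 9: a1=5.642, a2=4.563, a3=0.810, a4=0.273, a5=0.330, a0=11.618; τ=−ln(0.5789)/11.618=0.047 → t=0.574; u2·a0=0.3326·11.618=3.864 ≤ a1=5.642 → R1 fires; E=6 R=14 C=1
Draw 10: a1=6.076, a2=4.914, a3=0.810, a4=0.273, a5=0.330, a0=12.403; τ=−ln(0.9160)/12.403=0.007 → t=0.581; u2·a0=0.9561·12.403=11.859; a1+…+a3=11.800 < 11.859 ≤ a1+…+a4=12.073 → R4 fires; E=7 R=14 C=0
Draw 11: a1=6.076, a2=0.000, a3=0.945, a4=0.000, a5=0.385, a0=7.406; τ=−ln(0.5110)/7.406=0.091 → t=0.672; u2·a0=0.2653·7.406=1.965 ≤ a1=6.076 → R1 fires; E=7 R=15 C=0
Draw 12: a1=6.510, a2=0.000, a3=0.945, a4=0.000, a5=0.385, a0=7.840; τ=−ln(0.8300)/7.840=0.024 → t=0.695 > T=0.68: stop.
R first becomes ≥ 7 when it reaches 7 at the event at t=0.110.

Threshold first reached at t = 0.110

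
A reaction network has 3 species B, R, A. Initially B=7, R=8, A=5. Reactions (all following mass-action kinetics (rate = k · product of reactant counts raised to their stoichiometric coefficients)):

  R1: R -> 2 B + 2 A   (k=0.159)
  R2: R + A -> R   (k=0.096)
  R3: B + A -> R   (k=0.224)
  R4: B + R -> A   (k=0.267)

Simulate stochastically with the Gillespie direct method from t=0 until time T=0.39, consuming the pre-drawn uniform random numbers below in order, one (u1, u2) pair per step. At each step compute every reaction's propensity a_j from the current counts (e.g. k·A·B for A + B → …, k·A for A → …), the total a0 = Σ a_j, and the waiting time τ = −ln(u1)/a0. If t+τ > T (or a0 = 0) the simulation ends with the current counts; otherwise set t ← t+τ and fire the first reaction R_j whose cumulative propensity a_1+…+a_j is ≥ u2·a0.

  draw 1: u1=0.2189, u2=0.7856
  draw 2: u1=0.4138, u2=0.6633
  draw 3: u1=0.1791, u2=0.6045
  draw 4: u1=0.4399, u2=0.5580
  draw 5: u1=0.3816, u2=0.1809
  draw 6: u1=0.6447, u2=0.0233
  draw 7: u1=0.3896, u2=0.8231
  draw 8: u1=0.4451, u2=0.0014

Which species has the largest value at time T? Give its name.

t=0.000: B=7 R=8 A=5
Draw 1: a1=1.272, a2=3.840, a3=7.840, a4=14.952, a0=27.904; τ=−ln(0.2189)/27.904=0.054 → t=0.054; u2·a0=0.7856·27.904=21.921; a1+…+a3=12.952 < 21.921 ≤ a1+…+a4=27.904 → R4 fires; B=6 R=7 A=6
Draw 2: a1=1.113, a2=4.032, a3=8.064, a4=11.214, a0=24.423; τ=−ln(0.4138)/24.423=0.036 → t=0.091; u2·a0=0.6633·24.423=16.200; a1+…+a3=13.209 < 16.200 ≤ a1+…+a4=24.423 → R4 fires; B=5 R=6 A=7
Draw 3: a1=0.954, a2=4.032, a3=7.840, a4=8.010, a0=20.836; τ=−ln(0.1791)/20.836=0.083 → t=0.173; u2·a0=0.6045·20.836=12.595; a1+a2=4.986 < 12.595 ≤ a1+…+a3=12.826 → R3 fires; B=4 R=7 A=6
Draw 4: a1=1.113, a2=4.032, a3=5.376, a4=7.476, a0=17.997; τ=−ln(0.4399)/17.997=0.046 → t=0.219; u2·a0=0.5580·17.997=10.042; a1+a2=5.145 < 10.042 ≤ a1+…+a3=10.521 → R3 fires; B=3 R=8 A=5
Draw 5: a1=1.272, a2=3.840, a3=3.360, a4=6.408, a0=14.880; τ=−ln(0.3816)/14.880=0.065 → t=0.283; u2·a0=0.1809·14.880=2.692; a1=1.272 < 2.692 ≤ a1+a2=5.112 → R2 fires; B=3 R=8 A=4
Draw 6: a1=1.272, a2=3.072, a3=2.688, a4=6.408, a0=13.440; τ=−ln(0.6447)/13.440=0.033 → t=0.316; u2·a0=0.0233·13.440=0.313 ≤ a1=1.272 → R1 fires; B=5 R=7 A=6
Draw 7: a1=1.113, a2=4.032, a3=6.720, a4=9.345, a0=21.210; τ=−ln(0.3896)/21.210=0.044 → t=0.361; u2·a0=0.8231·21.210=17.458; a1+…+a3=11.865 < 17.458 ≤ a1+…+a4=21.210 → R4 fires; B=4 R=6 A=7
Draw 8: a1=0.954, a2=4.032, a3=6.272, a4=6.408, a0=17.666; τ=−ln(0.4451)/17.666=0.046 → t=0.406 > T=0.39: stop.
At T=0.39: B=4 R=6 A=7; the largest is A.

Dominant species at T: A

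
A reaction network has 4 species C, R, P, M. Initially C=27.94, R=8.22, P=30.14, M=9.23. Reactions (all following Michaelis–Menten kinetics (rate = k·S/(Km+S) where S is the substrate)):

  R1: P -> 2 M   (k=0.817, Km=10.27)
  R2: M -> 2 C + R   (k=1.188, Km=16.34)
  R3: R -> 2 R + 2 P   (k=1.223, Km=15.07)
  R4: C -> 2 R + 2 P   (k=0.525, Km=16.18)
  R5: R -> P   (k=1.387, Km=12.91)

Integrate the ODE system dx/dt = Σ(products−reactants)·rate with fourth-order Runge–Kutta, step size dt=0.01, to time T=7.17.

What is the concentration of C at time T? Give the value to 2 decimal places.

RK4 with dt=0.01: 717 steps to T=7.17. Trajectory (selected grid times):
t=0.00: C=27.94 R=8.22 P=30.14 M=9.23
t=0.80: C=28.37 R=9.02 P=31.34 M=9.86
t=1.59: C=28.83 R=9.81 P=32.59 M=10.48
t=2.39: C=29.32 R=10.64 P=33.91 M=11.10
t=3.19: C=29.83 R=11.47 P=35.29 M=11.71
t=3.98: C=30.35 R=12.31 P=36.70 M=12.32
t=4.78: C=30.90 R=13.17 P=38.18 M=12.93
t=5.58: C=31.48 R=14.05 P=39.72 M=13.54
t=6.37: C=32.06 R=14.92 P=41.28 M=14.14
t=7.17: C=32.68 R=15.82 P=42.90 M=14.75
Read off C at T=7.17: 32.68

C at T = 32.68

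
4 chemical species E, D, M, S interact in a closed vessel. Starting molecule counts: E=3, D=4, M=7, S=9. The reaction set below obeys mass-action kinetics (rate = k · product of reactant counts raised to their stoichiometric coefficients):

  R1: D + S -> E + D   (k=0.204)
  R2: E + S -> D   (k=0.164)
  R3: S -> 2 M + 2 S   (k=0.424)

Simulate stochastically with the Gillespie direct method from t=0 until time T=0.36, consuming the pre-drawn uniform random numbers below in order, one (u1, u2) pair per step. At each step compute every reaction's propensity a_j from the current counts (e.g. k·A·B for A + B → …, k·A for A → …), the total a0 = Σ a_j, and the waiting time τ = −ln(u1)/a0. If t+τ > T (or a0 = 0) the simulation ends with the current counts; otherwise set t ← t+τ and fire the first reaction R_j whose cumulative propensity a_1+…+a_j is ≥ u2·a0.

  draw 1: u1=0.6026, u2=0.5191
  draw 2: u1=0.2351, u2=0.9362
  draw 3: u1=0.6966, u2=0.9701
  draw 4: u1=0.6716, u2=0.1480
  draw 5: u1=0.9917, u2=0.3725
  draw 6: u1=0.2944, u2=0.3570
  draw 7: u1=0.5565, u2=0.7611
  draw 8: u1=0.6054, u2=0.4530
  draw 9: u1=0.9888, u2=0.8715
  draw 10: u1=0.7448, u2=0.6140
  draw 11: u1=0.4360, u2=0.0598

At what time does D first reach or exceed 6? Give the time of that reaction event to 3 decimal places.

t=0.000: E=3 D=4 M=7 S=9
Draw 1: a1=7.344, a2=4.428, a3=3.816, a0=15.588; τ=−ln(0.6026)/15.588=0.032 → t=0.032; u2·a0=0.5191·15.588=8.092; a1=7.344 < 8.092 ≤ a1+a2=11.772 → R2 fires; E=2 D=5 M=7 S=8
Draw 2: a1=8.160, a2=2.624, a3=3.392, a0=14.176; τ=−ln(0.2351)/14.176=0.102 → t=0.135; u2·a0=0.9362·14.176=13.272; a1+a2=10.784 < 13.272 ≤ a1+…+a3=14.176 → R3 fires; E=2 D=5 M=9 S=9
Draw 3: a1=9.180, a2=2.952, a3=3.816, a0=15.948; τ=−ln(0.6966)/15.948=0.023 → t=0.157; u2·a0=0.9701·15.948=15.471; a1+a2=12.132 < 15.471 ≤ a1+…+a3=15.948 → R3 fires; E=2 D=5 M=11 S=10
Draw 4: a1=10.200, a2=3.280, a3=4.240, a0=17.720; τ=−ln(0.6716)/17.720=0.022 → t=0.180; u2·a0=0.1480·17.720=2.623 ≤ a1=10.200 → R1 fires; E=3 D=5 M=11 S=9
Draw 5: a1=9.180, a2=4.428, a3=3.816, a0=17.424; τ=−ln(0.9917)/17.424=0.000 → t=0.180; u2·a0=0.3725·17.424=6.490 ≤ a1=9.180 → R1 fires; E=4 D=5 M=11 S=8
Draw 6: a1=8.160, a2=5.248, a3=3.392, a0=16.800; τ=−ln(0.2944)/16.800=0.073 → t=0.253; u2·a0=0.3570·16.800=5.998 ≤ a1=8.160 → R1 fires; E=5 D=5 M=11 S=7
Draw 7: a1=7.140, a2=5.740, a3=2.968, a0=15.848; τ=−ln(0.5565)/15.848=0.037 → t=0.290; u2·a0=0.7611·15.848=12.062; a1=7.140 < 12.062 ≤ a1+a2=12.880 → R2 fires; E=4 D=6 M=11 S=6
Draw 8: a1=7.344, a2=3.936, a3=2.544, a0=13.824; τ=−ln(0.6054)/13.824=0.036 → t=0.326; u2·a0=0.4530·13.824=6.262 ≤ a1=7.344 → R1 fires; E=5 D=6 M=11 S=5
Draw 9: a1=6.120, a2=4.100, a3=2.120, a0=12.340; τ=−ln(0.9888)/12.340=0.001 → t=0.327; u2·a0=0.8715·12.340=10.754; a1+a2=10.220 < 10.754 ≤ a1+…+a3=12.340 → R3 fires; E=5 D=6 M=13 S=6
Draw 10: a1=7.344, a2=4.920, a3=2.544, a0=14.808; τ=−ln(0.7448)/14.808=0.020 → t=0.347; u2·a0=0.6140·14.808=9.092; a1=7.344 < 9.092 ≤ a1+a2=12.264 → R2 fires; E=4 D=7 M=13 S=5
Draw 11: a1=7.140, a2=3.280, a3=2.120, a0=12.540; τ=−ln(0.4360)/12.540=0.066 → t=0.413 > T=0.36: stop.
D first becomes ≥ 6 when it reaches 6 at the event at t=0.290.

Threshold first reached at t = 0.290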